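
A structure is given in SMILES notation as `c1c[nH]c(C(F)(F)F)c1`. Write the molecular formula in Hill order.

Atom tally by fragment:
  pyrrole ring core → C:4 H:5 N:1
  (− 1 ring H displaced by substituents)
  + CF3 → C:1 F:3
Element totals:
  C: 5
  H: 4
  F: 3
  N: 1

C5H4F3N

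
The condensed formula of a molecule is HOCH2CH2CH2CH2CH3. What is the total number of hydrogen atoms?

Atom tally by fragment:
  HOCH2 → C:1 H:3 O:1
  CH2 → C:1 H:2
  CH2 → C:1 H:2
  CH2 → C:1 H:2
  CH3 → C:1 H:3
Element totals:
  C: 5
  H: 12
  O: 1

12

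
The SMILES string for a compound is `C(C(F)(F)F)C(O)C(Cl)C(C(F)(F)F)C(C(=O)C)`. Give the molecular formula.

C9H11ClF6O2

Atom tally by fragment:
  F3CCH2 → C:2 H:2 F:3
  CH(OH) → C:1 H:2 O:1
  CH(Cl) → C:1 H:1 Cl:1
  CH(CF3) → C:2 H:1 F:3
  CH2COCH3 → C:3 H:5 O:1
Element totals:
  C: 9
  H: 11
  Cl: 1
  F: 6
  O: 2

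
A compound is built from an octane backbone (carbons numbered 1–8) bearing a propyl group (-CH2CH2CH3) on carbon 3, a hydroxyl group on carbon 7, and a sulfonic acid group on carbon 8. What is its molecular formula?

C11H24O4S

Atom tally by fragment:
  CH3 → C:1 H:3
  CH2 → C:1 H:2
  CH(CH2CH2CH3) → C:4 H:8
  CH2 → C:1 H:2
  CH2 → C:1 H:2
  CH2 → C:1 H:2
  CH(OH) → C:1 H:2 O:1
  CH2SO3H → C:1 H:3 S:1 O:3
Element totals:
  C: 11
  H: 24
  O: 4
  S: 1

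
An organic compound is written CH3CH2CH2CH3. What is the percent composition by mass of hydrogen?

Element totals:
  C: 4
  H: 10
Molecular formula: C4H10.
Molar mass = 58.124 g/mol.
Mass from H: 10 × 1.008 = 10.080 g/mol.
%H = 10.080 / 58.124 × 100 = 17.34%.

17.34%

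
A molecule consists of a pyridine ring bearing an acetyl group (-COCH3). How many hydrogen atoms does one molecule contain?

7

Atom tally by fragment:
  pyridine ring core → C:5 H:5 N:1
  (− 1 ring H displaced by substituents)
  + COCH3 → C:2 H:3 O:1
Element totals:
  C: 7
  H: 7
  N: 1
  O: 1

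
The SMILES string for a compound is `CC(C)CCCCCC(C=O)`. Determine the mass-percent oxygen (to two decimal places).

10.24%

Atom tally by fragment:
  CH3 → C:1 H:3
  CH(CH3) → C:2 H:4
  CH2 → C:1 H:2
  CH2 → C:1 H:2
  CH2 → C:1 H:2
  CH2 → C:1 H:2
  CH2 → C:1 H:2
  CH2CHO → C:2 H:3 O:1
Element totals:
  C: 10
  H: 20
  O: 1
Molecular formula: C10H20O.
Molar mass = 156.269 g/mol.
Mass from O: 1 × 15.999 = 15.999 g/mol.
%O = 15.999 / 156.269 × 100 = 10.24%.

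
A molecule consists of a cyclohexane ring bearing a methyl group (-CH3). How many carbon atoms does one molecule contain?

7

Atom tally by fragment:
  cyclohexane ring core → C:6 H:12
  (− 1 ring H displaced by substituents)
  + CH3 → C:1 H:3
Element totals:
  C: 7
  H: 14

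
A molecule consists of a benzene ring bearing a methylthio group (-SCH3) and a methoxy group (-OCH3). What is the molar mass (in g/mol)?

154.23 g/mol

Atom tally by fragment:
  benzene ring core → C:6 H:6
  (− 2 ring H displaced by substituents)
  + SCH3 → C:1 H:3 S:1
  + OCH3 → C:1 H:3 O:1
Element totals:
  C: 8
  H: 10
  O: 1
  S: 1
Molecular formula: C8H10OS.
  M = 8(12.011) + 10(1.008) + 15.999 + 32.06
    = 96.088 + 10.080 + 15.999 + 32.060 = 154.227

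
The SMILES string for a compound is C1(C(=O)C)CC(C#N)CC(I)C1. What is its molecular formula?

Atom tally by fragment:
  cyclohexane ring core → C:6 H:12
  (− 3 ring H displaced by substituents)
  + COCH3 → C:2 H:3 O:1
  + CN → C:1 N:1
  + I → I:1
Element totals:
  C: 9
  H: 12
  I: 1
  N: 1
  O: 1

C9H12INO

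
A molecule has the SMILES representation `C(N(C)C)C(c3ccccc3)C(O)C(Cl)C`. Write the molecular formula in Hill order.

C13H20ClNO

Atom tally by fragment:
  (CH3)2NCH2 → C:3 H:8 N:1
  CH(C6H5) → C:7 H:6
  CH(OH) → C:1 H:2 O:1
  CH(Cl) → C:1 H:1 Cl:1
  CH3 → C:1 H:3
Element totals:
  C: 13
  H: 20
  Cl: 1
  N: 1
  O: 1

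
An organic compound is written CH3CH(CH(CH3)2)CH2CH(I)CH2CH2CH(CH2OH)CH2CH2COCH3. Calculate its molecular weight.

368.30 g/mol

Element totals:
  C: 15
  H: 29
  I: 1
  O: 2
Molecular formula: C15H29IO2.
  M = 15(12.011) + 29(1.008) + 126.904 + 2(15.999)
    = 180.165 + 29.232 + 126.904 + 31.998 = 368.299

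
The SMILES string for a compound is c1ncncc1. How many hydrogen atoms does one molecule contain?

4

Atom tally by fragment:
  pyrimidine ring core → C:4 H:4 N:2
Element totals:
  C: 4
  H: 4
  N: 2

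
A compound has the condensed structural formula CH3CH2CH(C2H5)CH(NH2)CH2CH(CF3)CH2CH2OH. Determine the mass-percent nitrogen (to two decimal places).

Atom tally by fragment:
  CH3 → C:1 H:3
  CH2 → C:1 H:2
  CH(C2H5) → C:3 H:6
  CH(NH2) → C:1 H:3 N:1
  CH2 → C:1 H:2
  CH(CF3) → C:2 H:1 F:3
  CH2CH2OH → C:2 H:5 O:1
Element totals:
  C: 11
  H: 22
  F: 3
  N: 1
  O: 1
Molecular formula: C11H22F3NO.
Molar mass = 241.297 g/mol.
Mass from N: 1 × 14.007 = 14.007 g/mol.
%N = 14.007 / 241.297 × 100 = 5.80%.

5.80%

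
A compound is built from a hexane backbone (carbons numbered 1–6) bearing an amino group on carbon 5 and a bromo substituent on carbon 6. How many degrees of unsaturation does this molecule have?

0

Atom tally by fragment:
  CH3 → C:1 H:3
  CH2 → C:1 H:2
  CH2 → C:1 H:2
  CH2 → C:1 H:2
  CH(NH2) → C:1 H:3 N:1
  CH2Br → C:1 H:2 Br:1
Element totals:
  C: 6
  H: 14
  Br: 1
  N: 1
Molecular formula: C6H14BrN.
DoU = (2C + 2 + N − H − X) / 2 = (2·6 + 2 + 1 − 14 − 1) / 2 = 0.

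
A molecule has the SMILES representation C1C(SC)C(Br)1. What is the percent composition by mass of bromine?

Atom tally by fragment:
  cyclopropane ring core → C:3 H:6
  (− 2 ring H displaced by substituents)
  + SCH3 → C:1 H:3 S:1
  + Br → Br:1
Element totals:
  C: 4
  H: 7
  Br: 1
  S: 1
Molecular formula: C4H7BrS.
Molar mass = 167.064 g/mol.
Mass from Br: 1 × 79.904 = 79.904 g/mol.
%Br = 79.904 / 167.064 × 100 = 47.83%.

47.83%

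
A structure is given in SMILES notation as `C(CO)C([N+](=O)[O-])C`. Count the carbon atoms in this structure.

4

Atom tally by fragment:
  HOCH2CH2 → C:2 H:5 O:1
  CH(NO2) → C:1 H:1 N:1 O:2
  CH3 → C:1 H:3
Element totals:
  C: 4
  H: 9
  N: 1
  O: 3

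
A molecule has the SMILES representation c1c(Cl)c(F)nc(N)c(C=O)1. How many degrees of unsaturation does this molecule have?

5

Atom tally by fragment:
  pyridine ring core → C:5 H:5 N:1
  (− 4 ring H displaced by substituents)
  + Cl → Cl:1
  + F → F:1
  + NH2 → N:1 H:2
  + CHO → C:1 H:1 O:1
Element totals:
  C: 6
  H: 4
  Cl: 1
  F: 1
  N: 2
  O: 1
Molecular formula: C6H4ClFN2O.
DoU = (2C + 2 + N − H − X) / 2 = (2·6 + 2 + 2 − 4 − 2) / 2 = 5.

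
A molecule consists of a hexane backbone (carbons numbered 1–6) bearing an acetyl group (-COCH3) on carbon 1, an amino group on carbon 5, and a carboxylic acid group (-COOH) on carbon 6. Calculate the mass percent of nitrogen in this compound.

7.48%

Atom tally by fragment:
  CH3COCH2 → C:3 H:5 O:1
  CH2 → C:1 H:2
  CH2 → C:1 H:2
  CH2 → C:1 H:2
  CH(NH2) → C:1 H:3 N:1
  CH2COOH → C:2 H:3 O:2
Element totals:
  C: 9
  H: 17
  N: 1
  O: 3
Molecular formula: C9H17NO3.
Molar mass = 187.239 g/mol.
Mass from N: 1 × 14.007 = 14.007 g/mol.
%N = 14.007 / 187.239 × 100 = 7.48%.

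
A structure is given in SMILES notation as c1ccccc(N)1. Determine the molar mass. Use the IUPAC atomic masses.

93.13 g/mol

Atom tally by fragment:
  benzene ring core → C:6 H:6
  (− 1 ring H displaced by substituents)
  + NH2 → N:1 H:2
Element totals:
  C: 6
  H: 7
  N: 1
Molecular formula: C6H7N.
  M = 6(12.011) + 7(1.008) + 14.007
    = 72.066 + 7.056 + 14.007 = 93.129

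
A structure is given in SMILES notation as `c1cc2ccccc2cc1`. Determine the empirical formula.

Atom tally by fragment:
  naphthalene ring system core → C:10 H:8
Element totals:
  C: 10
  H: 8
Molecular formula: C10H8.
gcd of subscripts = 2; dividing each by 2:
  C: 10/2 = 5
  H: 8/2 = 4

C5H4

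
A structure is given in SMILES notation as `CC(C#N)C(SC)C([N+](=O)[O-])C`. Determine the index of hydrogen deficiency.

3

Atom tally by fragment:
  CH3 → C:1 H:3
  CH(CN) → C:2 H:1 N:1
  CH(SCH3) → C:2 H:4 S:1
  CH(NO2) → C:1 H:1 N:1 O:2
  CH3 → C:1 H:3
Element totals:
  C: 7
  H: 12
  N: 2
  O: 2
  S: 1
Molecular formula: C7H12N2O2S.
DoU = (2C + 2 + N − H − X) / 2 = (2·7 + 2 + 2 − 12 − 0) / 2 = 3.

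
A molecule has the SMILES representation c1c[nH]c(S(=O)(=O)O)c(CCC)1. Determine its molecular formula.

Atom tally by fragment:
  pyrrole ring core → C:4 H:5 N:1
  (− 2 ring H displaced by substituents)
  + SO3H → S:1 O:3 H:1
  + CH2CH2CH3 → C:3 H:7
Element totals:
  C: 7
  H: 11
  N: 1
  O: 3
  S: 1

C7H11NO3S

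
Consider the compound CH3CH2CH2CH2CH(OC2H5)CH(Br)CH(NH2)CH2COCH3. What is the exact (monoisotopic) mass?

Element totals:
  C: 12
  H: 24
  Br: 1
  N: 1
  O: 2
Molecular formula: C12H24BrNO2.
  M = 12(12.0) + 24(1.007825) + 78.918338 + 14.003074 + 2(15.994915)
    = 144.000000 + 24.187800 + 78.918338 + 14.003074 + 31.989830 = 293.099042

293.0990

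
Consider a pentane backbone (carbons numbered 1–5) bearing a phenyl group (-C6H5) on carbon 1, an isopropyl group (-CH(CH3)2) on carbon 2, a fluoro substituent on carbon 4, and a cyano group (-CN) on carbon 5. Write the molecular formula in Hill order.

Atom tally by fragment:
  C6H5CH2 → C:7 H:7
  CH(CH(CH3)2) → C:4 H:8
  CH2 → C:1 H:2
  CH(F) → C:1 H:1 F:1
  CH2CN → C:2 H:2 N:1
Element totals:
  C: 15
  H: 20
  F: 1
  N: 1

C15H20FN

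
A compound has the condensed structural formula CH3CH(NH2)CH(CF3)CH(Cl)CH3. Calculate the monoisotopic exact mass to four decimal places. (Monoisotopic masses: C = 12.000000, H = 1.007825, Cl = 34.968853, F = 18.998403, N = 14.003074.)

Atom tally by fragment:
  CH3 → C:1 H:3
  CH(NH2) → C:1 H:3 N:1
  CH(CF3) → C:2 H:1 F:3
  CH(Cl) → C:1 H:1 Cl:1
  CH3 → C:1 H:3
Element totals:
  C: 6
  H: 11
  Cl: 1
  F: 3
  N: 1
Molecular formula: C6H11ClF3N.
  M = 6(12.0) + 11(1.007825) + 34.968853 + 3(18.998403) + 14.003074
    = 72.000000 + 11.086075 + 34.968853 + 56.995209 + 14.003074 = 189.053211

189.0532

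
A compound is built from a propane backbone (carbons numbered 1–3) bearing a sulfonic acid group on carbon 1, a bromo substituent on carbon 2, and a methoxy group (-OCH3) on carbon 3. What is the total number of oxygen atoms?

Atom tally by fragment:
  HO3SCH2 → C:1 H:3 S:1 O:3
  CH(Br) → C:1 H:1 Br:1
  CH2OCH3 → C:2 H:5 O:1
Element totals:
  C: 4
  H: 9
  Br: 1
  O: 4
  S: 1

4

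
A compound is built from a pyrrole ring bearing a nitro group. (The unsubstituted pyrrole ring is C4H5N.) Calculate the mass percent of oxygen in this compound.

Atom tally by fragment:
  pyrrole ring core → C:4 H:5 N:1
  (− 1 ring H displaced by substituents)
  + NO2 → N:1 O:2
Element totals:
  C: 4
  H: 4
  N: 2
  O: 2
Molecular formula: C4H4N2O2.
Molar mass = 112.088 g/mol.
Mass from O: 2 × 15.999 = 31.998 g/mol.
%O = 31.998 / 112.088 × 100 = 28.55%.

28.55%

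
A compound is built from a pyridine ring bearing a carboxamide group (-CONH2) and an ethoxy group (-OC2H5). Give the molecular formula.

C8H10N2O2

Atom tally by fragment:
  pyridine ring core → C:5 H:5 N:1
  (− 2 ring H displaced by substituents)
  + CONH2 → C:1 H:2 O:1 N:1
  + OC2H5 → C:2 H:5 O:1
Element totals:
  C: 8
  H: 10
  N: 2
  O: 2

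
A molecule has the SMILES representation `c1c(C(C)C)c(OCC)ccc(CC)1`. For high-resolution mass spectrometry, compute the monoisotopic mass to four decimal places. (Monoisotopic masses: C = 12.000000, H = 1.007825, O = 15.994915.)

Atom tally by fragment:
  benzene ring core → C:6 H:6
  (− 3 ring H displaced by substituents)
  + CH(CH3)2 → C:3 H:7
  + OC2H5 → C:2 H:5 O:1
  + C2H5 → C:2 H:5
Element totals:
  C: 13
  H: 20
  O: 1
Molecular formula: C13H20O.
  M = 13(12.0) + 20(1.007825) + 15.994915
    = 156.000000 + 20.156500 + 15.994915 = 192.151415

192.1514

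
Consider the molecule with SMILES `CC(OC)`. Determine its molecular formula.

Atom tally by fragment:
  CH3 → C:1 H:3
  CH2OCH3 → C:2 H:5 O:1
Element totals:
  C: 3
  H: 8
  O: 1

C3H8O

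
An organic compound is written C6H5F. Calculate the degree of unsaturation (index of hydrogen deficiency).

Atom tally by fragment:
  benzene ring core → C:6 H:6
  (− 1 ring H displaced by substituents)
  + F → F:1
Element totals:
  C: 6
  H: 5
  F: 1
Molecular formula: C6H5F.
DoU = (2C + 2 + N − H − X) / 2 = (2·6 + 2 + 0 − 5 − 1) / 2 = 4.

4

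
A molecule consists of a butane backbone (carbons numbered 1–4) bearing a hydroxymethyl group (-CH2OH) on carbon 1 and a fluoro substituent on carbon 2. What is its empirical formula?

Atom tally by fragment:
  HOCH2CH2 → C:2 H:5 O:1
  CH(F) → C:1 H:1 F:1
  CH2 → C:1 H:2
  CH3 → C:1 H:3
Element totals:
  C: 5
  H: 11
  F: 1
  O: 1
Molecular formula: C5H11FO.
gcd of subscripts (5, 1, 11, 1) = 1, so the empirical formula equals the molecular formula.

C5H11FO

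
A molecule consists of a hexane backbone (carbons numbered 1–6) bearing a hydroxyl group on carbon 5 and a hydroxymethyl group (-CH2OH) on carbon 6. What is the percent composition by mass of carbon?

63.60%

Atom tally by fragment:
  CH3 → C:1 H:3
  CH2 → C:1 H:2
  CH2 → C:1 H:2
  CH2 → C:1 H:2
  CH(OH) → C:1 H:2 O:1
  CH2CH2OH → C:2 H:5 O:1
Element totals:
  C: 7
  H: 16
  O: 2
Molecular formula: C7H16O2.
Molar mass = 132.203 g/mol.
Mass from C: 7 × 12.011 = 84.077 g/mol.
%C = 84.077 / 132.203 × 100 = 63.60%.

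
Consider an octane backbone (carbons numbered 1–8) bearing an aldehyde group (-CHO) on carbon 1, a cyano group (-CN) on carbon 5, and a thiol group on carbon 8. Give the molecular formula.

C10H17NOS

Atom tally by fragment:
  OHCCH2 → C:2 H:3 O:1
  CH2 → C:1 H:2
  CH2 → C:1 H:2
  CH2 → C:1 H:2
  CH(CN) → C:2 H:1 N:1
  CH2 → C:1 H:2
  CH2 → C:1 H:2
  CH2SH → C:1 H:3 S:1
Element totals:
  C: 10
  H: 17
  N: 1
  O: 1
  S: 1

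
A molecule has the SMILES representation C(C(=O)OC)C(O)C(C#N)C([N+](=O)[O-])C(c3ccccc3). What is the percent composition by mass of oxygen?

Atom tally by fragment:
  CH3OOCCH2 → C:3 H:5 O:2
  CH(OH) → C:1 H:2 O:1
  CH(CN) → C:2 H:1 N:1
  CH(NO2) → C:1 H:1 N:1 O:2
  CH2C6H5 → C:7 H:7
Element totals:
  C: 14
  H: 16
  N: 2
  O: 5
Molecular formula: C14H16N2O5.
Molar mass = 292.291 g/mol.
Mass from O: 5 × 15.999 = 79.995 g/mol.
%O = 79.995 / 292.291 × 100 = 27.37%.

27.37%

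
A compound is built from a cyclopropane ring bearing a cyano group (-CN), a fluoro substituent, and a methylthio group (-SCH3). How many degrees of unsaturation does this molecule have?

Atom tally by fragment:
  cyclopropane ring core → C:3 H:6
  (− 3 ring H displaced by substituents)
  + CN → C:1 N:1
  + F → F:1
  + SCH3 → C:1 H:3 S:1
Element totals:
  C: 5
  H: 6
  F: 1
  N: 1
  S: 1
Molecular formula: C5H6FNS.
DoU = (2C + 2 + N − H − X) / 2 = (2·5 + 2 + 1 − 6 − 1) / 2 = 3.

3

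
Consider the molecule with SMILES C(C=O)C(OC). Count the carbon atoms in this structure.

4

Atom tally by fragment:
  OHCCH2 → C:2 H:3 O:1
  CH2OCH3 → C:2 H:5 O:1
Element totals:
  C: 4
  H: 8
  O: 2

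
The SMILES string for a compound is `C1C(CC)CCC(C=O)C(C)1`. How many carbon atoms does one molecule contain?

10

Atom tally by fragment:
  cyclohexane ring core → C:6 H:12
  (− 3 ring H displaced by substituents)
  + C2H5 → C:2 H:5
  + CHO → C:1 H:1 O:1
  + CH3 → C:1 H:3
Element totals:
  C: 10
  H: 18
  O: 1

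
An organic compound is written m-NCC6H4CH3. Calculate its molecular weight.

Atom tally by fragment:
  benzene ring core → C:6 H:6
  (− 2 ring H displaced by substituents)
  + CN → C:1 N:1
  + CH3 → C:1 H:3
Element totals:
  C: 8
  H: 7
  N: 1
Molecular formula: C8H7N.
  M = 8(12.011) + 7(1.008) + 14.007
    = 96.088 + 7.056 + 14.007 = 117.151

117.15 g/mol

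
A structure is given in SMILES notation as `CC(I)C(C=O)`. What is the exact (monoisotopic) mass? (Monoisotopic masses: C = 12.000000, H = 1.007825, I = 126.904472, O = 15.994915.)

197.9542

Atom tally by fragment:
  CH3 → C:1 H:3
  CH(I) → C:1 H:1 I:1
  CH2CHO → C:2 H:3 O:1
Element totals:
  C: 4
  H: 7
  I: 1
  O: 1
Molecular formula: C4H7IO.
  M = 4(12.0) + 7(1.007825) + 126.904472 + 15.994915
    = 48.000000 + 7.054775 + 126.904472 + 15.994915 = 197.954162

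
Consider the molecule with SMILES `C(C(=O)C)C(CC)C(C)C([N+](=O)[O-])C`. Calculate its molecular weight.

Atom tally by fragment:
  CH3COCH2 → C:3 H:5 O:1
  CH(C2H5) → C:3 H:6
  CH(CH3) → C:2 H:4
  CH(NO2) → C:1 H:1 N:1 O:2
  CH3 → C:1 H:3
Element totals:
  C: 10
  H: 19
  N: 1
  O: 3
Molecular formula: C10H19NO3.
  M = 10(12.011) + 19(1.008) + 14.007 + 3(15.999)
    = 120.110 + 19.152 + 14.007 + 47.997 = 201.266

201.27 g/mol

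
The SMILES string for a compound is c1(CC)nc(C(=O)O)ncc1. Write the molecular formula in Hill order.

Atom tally by fragment:
  pyrimidine ring core → C:4 H:4 N:2
  (− 2 ring H displaced by substituents)
  + C2H5 → C:2 H:5
  + COOH → C:1 H:1 O:2
Element totals:
  C: 7
  H: 8
  N: 2
  O: 2

C7H8N2O2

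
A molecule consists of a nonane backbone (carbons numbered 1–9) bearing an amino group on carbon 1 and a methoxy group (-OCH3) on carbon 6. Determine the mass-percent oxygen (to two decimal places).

Atom tally by fragment:
  H2NCH2 → C:1 H:4 N:1
  CH2 → C:1 H:2
  CH2 → C:1 H:2
  CH2 → C:1 H:2
  CH2 → C:1 H:2
  CH(OCH3) → C:2 H:4 O:1
  CH2 → C:1 H:2
  CH2 → C:1 H:2
  CH3 → C:1 H:3
Element totals:
  C: 10
  H: 23
  N: 1
  O: 1
Molecular formula: C10H23NO.
Molar mass = 173.300 g/mol.
Mass from O: 1 × 15.999 = 15.999 g/mol.
%O = 15.999 / 173.300 × 100 = 9.23%.

9.23%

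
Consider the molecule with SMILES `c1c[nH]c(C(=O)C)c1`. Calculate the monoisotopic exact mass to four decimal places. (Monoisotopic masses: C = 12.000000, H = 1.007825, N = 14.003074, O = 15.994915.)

109.0528

Atom tally by fragment:
  pyrrole ring core → C:4 H:5 N:1
  (− 1 ring H displaced by substituents)
  + COCH3 → C:2 H:3 O:1
Element totals:
  C: 6
  H: 7
  N: 1
  O: 1
Molecular formula: C6H7NO.
  M = 6(12.0) + 7(1.007825) + 14.003074 + 15.994915
    = 72.000000 + 7.054775 + 14.003074 + 15.994915 = 109.052764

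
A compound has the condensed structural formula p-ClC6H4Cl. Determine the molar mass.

147.00 g/mol

Atom tally by fragment:
  benzene ring core → C:6 H:6
  (− 2 ring H displaced by substituents)
  + Cl → Cl:1
  + Cl → Cl:1
Element totals:
  C: 6
  H: 4
  Cl: 2
Molecular formula: C6H4Cl2.
  M = 6(12.011) + 4(1.008) + 2(35.45)
    = 72.066 + 4.032 + 70.900 = 146.998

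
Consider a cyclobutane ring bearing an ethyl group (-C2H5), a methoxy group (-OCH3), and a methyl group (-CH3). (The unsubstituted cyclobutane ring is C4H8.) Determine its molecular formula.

C8H16O

Atom tally by fragment:
  cyclobutane ring core → C:4 H:8
  (− 3 ring H displaced by substituents)
  + C2H5 → C:2 H:5
  + OCH3 → C:1 H:3 O:1
  + CH3 → C:1 H:3
Element totals:
  C: 8
  H: 16
  O: 1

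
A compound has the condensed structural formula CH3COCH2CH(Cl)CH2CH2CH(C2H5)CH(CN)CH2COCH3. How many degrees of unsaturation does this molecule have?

4

Atom tally by fragment:
  CH3COCH2 → C:3 H:5 O:1
  CH(Cl) → C:1 H:1 Cl:1
  CH2 → C:1 H:2
  CH2 → C:1 H:2
  CH(C2H5) → C:3 H:6
  CH(CN) → C:2 H:1 N:1
  CH2COCH3 → C:3 H:5 O:1
Element totals:
  C: 14
  H: 22
  Cl: 1
  N: 1
  O: 2
Molecular formula: C14H22ClNO2.
DoU = (2C + 2 + N − H − X) / 2 = (2·14 + 2 + 1 − 22 − 1) / 2 = 4.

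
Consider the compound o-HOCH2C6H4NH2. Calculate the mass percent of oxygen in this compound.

12.99%

Atom tally by fragment:
  benzene ring core → C:6 H:6
  (− 2 ring H displaced by substituents)
  + CH2OH → C:1 H:3 O:1
  + NH2 → N:1 H:2
Element totals:
  C: 7
  H: 9
  N: 1
  O: 1
Molecular formula: C7H9NO.
Molar mass = 123.155 g/mol.
Mass from O: 1 × 15.999 = 15.999 g/mol.
%O = 15.999 / 123.155 × 100 = 12.99%.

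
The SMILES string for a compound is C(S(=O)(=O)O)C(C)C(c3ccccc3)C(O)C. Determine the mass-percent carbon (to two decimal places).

Atom tally by fragment:
  HO3SCH2 → C:1 H:3 S:1 O:3
  CH(CH3) → C:2 H:4
  CH(C6H5) → C:7 H:6
  CH(OH) → C:1 H:2 O:1
  CH3 → C:1 H:3
Element totals:
  C: 12
  H: 18
  O: 4
  S: 1
Molecular formula: C12H18O4S.
Molar mass = 258.332 g/mol.
Mass from C: 12 × 12.011 = 144.132 g/mol.
%C = 144.132 / 258.332 × 100 = 55.79%.

55.79%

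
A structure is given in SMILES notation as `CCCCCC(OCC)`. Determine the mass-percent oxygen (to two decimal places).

12.29%

Atom tally by fragment:
  CH3 → C:1 H:3
  CH2 → C:1 H:2
  CH2 → C:1 H:2
  CH2 → C:1 H:2
  CH2 → C:1 H:2
  CH2OC2H5 → C:3 H:7 O:1
Element totals:
  C: 8
  H: 18
  O: 1
Molecular formula: C8H18O.
Molar mass = 130.231 g/mol.
Mass from O: 1 × 15.999 = 15.999 g/mol.
%O = 15.999 / 130.231 × 100 = 12.29%.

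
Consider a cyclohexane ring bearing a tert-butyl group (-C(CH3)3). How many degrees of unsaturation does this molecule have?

Atom tally by fragment:
  cyclohexane ring core → C:6 H:12
  (− 1 ring H displaced by substituents)
  + C(CH3)3 → C:4 H:9
Element totals:
  C: 10
  H: 20
Molecular formula: C10H20.
DoU = (2C + 2 + N − H − X) / 2 = (2·10 + 2 + 0 − 20 − 0) / 2 = 1.

1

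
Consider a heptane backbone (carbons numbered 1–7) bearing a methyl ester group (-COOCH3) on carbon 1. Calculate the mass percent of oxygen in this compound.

20.22%

Atom tally by fragment:
  CH3OOCCH2 → C:3 H:5 O:2
  CH2 → C:1 H:2
  CH2 → C:1 H:2
  CH2 → C:1 H:2
  CH2 → C:1 H:2
  CH2 → C:1 H:2
  CH3 → C:1 H:3
Element totals:
  C: 9
  H: 18
  O: 2
Molecular formula: C9H18O2.
Molar mass = 158.241 g/mol.
Mass from O: 2 × 15.999 = 31.998 g/mol.
%O = 31.998 / 158.241 × 100 = 20.22%.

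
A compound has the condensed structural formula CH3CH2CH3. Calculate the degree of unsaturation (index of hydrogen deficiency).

Atom tally by fragment:
  CH3 → C:1 H:3
  CH2 → C:1 H:2
  CH3 → C:1 H:3
Element totals:
  C: 3
  H: 8
Molecular formula: C3H8.
DoU = (2C + 2 + N − H − X) / 2 = (2·3 + 2 + 0 − 8 − 0) / 2 = 0.

0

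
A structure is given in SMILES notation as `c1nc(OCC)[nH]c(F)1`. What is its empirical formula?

Atom tally by fragment:
  imidazole ring core → C:3 H:4 N:2
  (− 2 ring H displaced by substituents)
  + OC2H5 → C:2 H:5 O:1
  + F → F:1
Element totals:
  C: 5
  H: 7
  F: 1
  N: 2
  O: 1
Molecular formula: C5H7FN2O.
gcd of subscripts (5, 1, 7, 2, 1) = 1, so the empirical formula equals the molecular formula.

C5H7FN2O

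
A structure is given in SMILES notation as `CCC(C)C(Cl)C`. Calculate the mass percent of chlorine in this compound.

Atom tally by fragment:
  CH3 → C:1 H:3
  CH2 → C:1 H:2
  CH(CH3) → C:2 H:4
  CH(Cl) → C:1 H:1 Cl:1
  CH3 → C:1 H:3
Element totals:
  C: 6
  H: 13
  Cl: 1
Molecular formula: C6H13Cl.
Molar mass = 120.620 g/mol.
Mass from Cl: 1 × 35.45 = 35.450 g/mol.
%Cl = 35.450 / 120.620 × 100 = 29.39%.

29.39%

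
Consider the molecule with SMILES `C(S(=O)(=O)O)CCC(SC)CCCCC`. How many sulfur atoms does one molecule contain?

Atom tally by fragment:
  HO3SCH2 → C:1 H:3 S:1 O:3
  CH2 → C:1 H:2
  CH2 → C:1 H:2
  CH(SCH3) → C:2 H:4 S:1
  CH2 → C:1 H:2
  CH2 → C:1 H:2
  CH2 → C:1 H:2
  CH2 → C:1 H:2
  CH3 → C:1 H:3
Element totals:
  C: 10
  H: 22
  O: 3
  S: 2

2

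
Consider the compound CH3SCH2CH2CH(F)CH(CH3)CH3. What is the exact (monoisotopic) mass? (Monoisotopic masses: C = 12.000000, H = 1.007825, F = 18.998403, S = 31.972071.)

Atom tally by fragment:
  CH3SCH2 → C:2 H:5 S:1
  CH2 → C:1 H:2
  CH(F) → C:1 H:1 F:1
  CH(CH3) → C:2 H:4
  CH3 → C:1 H:3
Element totals:
  C: 7
  H: 15
  F: 1
  S: 1
Molecular formula: C7H15FS.
  M = 7(12.0) + 15(1.007825) + 18.998403 + 31.972071
    = 84.000000 + 15.117375 + 18.998403 + 31.972071 = 150.087849

150.0878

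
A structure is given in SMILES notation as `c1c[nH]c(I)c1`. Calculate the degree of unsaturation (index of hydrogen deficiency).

Atom tally by fragment:
  pyrrole ring core → C:4 H:5 N:1
  (− 1 ring H displaced by substituents)
  + I → I:1
Element totals:
  C: 4
  H: 4
  I: 1
  N: 1
Molecular formula: C4H4IN.
DoU = (2C + 2 + N − H − X) / 2 = (2·4 + 2 + 1 − 4 − 1) / 2 = 3.

3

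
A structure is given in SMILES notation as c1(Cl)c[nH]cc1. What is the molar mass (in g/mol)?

Atom tally by fragment:
  pyrrole ring core → C:4 H:5 N:1
  (− 1 ring H displaced by substituents)
  + Cl → Cl:1
Element totals:
  C: 4
  H: 4
  Cl: 1
  N: 1
Molecular formula: C4H4ClN.
  M = 4(12.011) + 4(1.008) + 35.45 + 14.007
    = 48.044 + 4.032 + 35.450 + 14.007 = 101.533

101.53 g/mol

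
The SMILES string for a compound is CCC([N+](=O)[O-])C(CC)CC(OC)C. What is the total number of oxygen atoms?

3

Atom tally by fragment:
  CH3 → C:1 H:3
  CH2 → C:1 H:2
  CH(NO2) → C:1 H:1 N:1 O:2
  CH(C2H5) → C:3 H:6
  CH2 → C:1 H:2
  CH(OCH3) → C:2 H:4 O:1
  CH3 → C:1 H:3
Element totals:
  C: 10
  H: 21
  N: 1
  O: 3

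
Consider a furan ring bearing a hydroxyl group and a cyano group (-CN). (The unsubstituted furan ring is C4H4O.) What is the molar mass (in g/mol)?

Atom tally by fragment:
  furan ring core → C:4 H:4 O:1
  (− 2 ring H displaced by substituents)
  + OH → O:1 H:1
  + CN → C:1 N:1
Element totals:
  C: 5
  H: 3
  N: 1
  O: 2
Molecular formula: C5H3NO2.
  M = 5(12.011) + 3(1.008) + 14.007 + 2(15.999)
    = 60.055 + 3.024 + 14.007 + 31.998 = 109.084

109.08 g/mol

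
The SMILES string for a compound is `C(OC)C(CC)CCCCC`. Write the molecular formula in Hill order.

Atom tally by fragment:
  CH3OCH2 → C:2 H:5 O:1
  CH(C2H5) → C:3 H:6
  CH2 → C:1 H:2
  CH2 → C:1 H:2
  CH2 → C:1 H:2
  CH2 → C:1 H:2
  CH3 → C:1 H:3
Element totals:
  C: 10
  H: 22
  O: 1

C10H22O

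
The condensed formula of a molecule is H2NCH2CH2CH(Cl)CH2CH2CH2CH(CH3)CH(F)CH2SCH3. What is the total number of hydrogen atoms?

Element totals:
  C: 11
  H: 23
  Cl: 1
  F: 1
  N: 1
  S: 1

23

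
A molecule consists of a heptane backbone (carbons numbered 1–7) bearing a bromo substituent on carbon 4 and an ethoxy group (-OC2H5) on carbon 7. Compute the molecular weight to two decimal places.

223.15 g/mol

Atom tally by fragment:
  CH3 → C:1 H:3
  CH2 → C:1 H:2
  CH2 → C:1 H:2
  CH(Br) → C:1 H:1 Br:1
  CH2 → C:1 H:2
  CH2 → C:1 H:2
  CH2OC2H5 → C:3 H:7 O:1
Element totals:
  C: 9
  H: 19
  Br: 1
  O: 1
Molecular formula: C9H19BrO.
  M = 9(12.011) + 19(1.008) + 79.904 + 15.999
    = 108.099 + 19.152 + 79.904 + 15.999 = 223.154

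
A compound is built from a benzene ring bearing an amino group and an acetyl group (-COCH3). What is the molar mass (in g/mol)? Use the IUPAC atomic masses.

135.17 g/mol

Atom tally by fragment:
  benzene ring core → C:6 H:6
  (− 2 ring H displaced by substituents)
  + NH2 → N:1 H:2
  + COCH3 → C:2 H:3 O:1
Element totals:
  C: 8
  H: 9
  N: 1
  O: 1
Molecular formula: C8H9NO.
  M = 8(12.011) + 9(1.008) + 14.007 + 15.999
    = 96.088 + 9.072 + 14.007 + 15.999 = 135.166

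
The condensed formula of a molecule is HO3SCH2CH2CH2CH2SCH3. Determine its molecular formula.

Atom tally by fragment:
  HO3SCH2 → C:1 H:3 S:1 O:3
  CH2 → C:1 H:2
  CH2 → C:1 H:2
  CH2SCH3 → C:2 H:5 S:1
Element totals:
  C: 5
  H: 12
  O: 3
  S: 2

C5H12O3S2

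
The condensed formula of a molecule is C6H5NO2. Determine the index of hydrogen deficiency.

5

Atom tally by fragment:
  benzene ring core → C:6 H:6
  (− 1 ring H displaced by substituents)
  + NO2 → N:1 O:2
Element totals:
  C: 6
  H: 5
  N: 1
  O: 2
Molecular formula: C6H5NO2.
DoU = (2C + 2 + N − H − X) / 2 = (2·6 + 2 + 1 − 5 − 0) / 2 = 5.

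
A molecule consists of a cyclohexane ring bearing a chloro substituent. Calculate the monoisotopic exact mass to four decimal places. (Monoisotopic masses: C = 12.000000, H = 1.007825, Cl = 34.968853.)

118.0549

Atom tally by fragment:
  cyclohexane ring core → C:6 H:12
  (− 1 ring H displaced by substituents)
  + Cl → Cl:1
Element totals:
  C: 6
  H: 11
  Cl: 1
Molecular formula: C6H11Cl.
  M = 6(12.0) + 11(1.007825) + 34.968853
    = 72.000000 + 11.086075 + 34.968853 = 118.054928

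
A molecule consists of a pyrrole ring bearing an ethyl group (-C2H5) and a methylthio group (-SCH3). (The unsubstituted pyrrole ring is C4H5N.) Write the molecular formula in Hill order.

Atom tally by fragment:
  pyrrole ring core → C:4 H:5 N:1
  (− 2 ring H displaced by substituents)
  + C2H5 → C:2 H:5
  + SCH3 → C:1 H:3 S:1
Element totals:
  C: 7
  H: 11
  N: 1
  S: 1

C7H11NS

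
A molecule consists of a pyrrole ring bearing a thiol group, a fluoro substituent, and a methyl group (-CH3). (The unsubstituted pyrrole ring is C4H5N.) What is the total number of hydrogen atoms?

Atom tally by fragment:
  pyrrole ring core → C:4 H:5 N:1
  (− 3 ring H displaced by substituents)
  + SH → S:1 H:1
  + F → F:1
  + CH3 → C:1 H:3
Element totals:
  C: 5
  H: 6
  F: 1
  N: 1
  S: 1

6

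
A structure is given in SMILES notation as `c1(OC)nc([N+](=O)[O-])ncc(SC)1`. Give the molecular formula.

Atom tally by fragment:
  pyrimidine ring core → C:4 H:4 N:2
  (− 3 ring H displaced by substituents)
  + OCH3 → C:1 H:3 O:1
  + NO2 → N:1 O:2
  + SCH3 → C:1 H:3 S:1
Element totals:
  C: 6
  H: 7
  N: 3
  O: 3
  S: 1

C6H7N3O3S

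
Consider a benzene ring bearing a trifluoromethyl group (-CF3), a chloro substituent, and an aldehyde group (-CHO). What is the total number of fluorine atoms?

Atom tally by fragment:
  benzene ring core → C:6 H:6
  (− 3 ring H displaced by substituents)
  + CF3 → C:1 F:3
  + Cl → Cl:1
  + CHO → C:1 H:1 O:1
Element totals:
  C: 8
  H: 4
  Cl: 1
  F: 3
  O: 1

3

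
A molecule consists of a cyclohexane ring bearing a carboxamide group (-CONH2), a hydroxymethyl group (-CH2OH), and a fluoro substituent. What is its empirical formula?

C8H14FNO2

Atom tally by fragment:
  cyclohexane ring core → C:6 H:12
  (− 3 ring H displaced by substituents)
  + CONH2 → C:1 H:2 O:1 N:1
  + CH2OH → C:1 H:3 O:1
  + F → F:1
Element totals:
  C: 8
  H: 14
  F: 1
  N: 1
  O: 2
Molecular formula: C8H14FNO2.
gcd of subscripts (8, 1, 14, 1, 2) = 1, so the empirical formula equals the molecular formula.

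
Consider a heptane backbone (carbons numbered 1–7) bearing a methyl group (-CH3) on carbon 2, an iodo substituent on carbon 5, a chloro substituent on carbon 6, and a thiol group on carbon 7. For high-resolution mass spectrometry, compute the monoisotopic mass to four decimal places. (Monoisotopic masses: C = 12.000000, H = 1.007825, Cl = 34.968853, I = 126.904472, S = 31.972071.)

Atom tally by fragment:
  CH3 → C:1 H:3
  CH(CH3) → C:2 H:4
  CH2 → C:1 H:2
  CH2 → C:1 H:2
  CH(I) → C:1 H:1 I:1
  CH(Cl) → C:1 H:1 Cl:1
  CH2SH → C:1 H:3 S:1
Element totals:
  C: 8
  H: 16
  Cl: 1
  I: 1
  S: 1
Molecular formula: C8H16ClIS.
  M = 8(12.0) + 16(1.007825) + 34.968853 + 126.904472 + 31.972071
    = 96.000000 + 16.125200 + 34.968853 + 126.904472 + 31.972071 = 305.970596

305.9706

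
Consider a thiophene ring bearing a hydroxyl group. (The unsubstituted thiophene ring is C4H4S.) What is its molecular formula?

Atom tally by fragment:
  thiophene ring core → C:4 H:4 S:1
  (− 1 ring H displaced by substituents)
  + OH → O:1 H:1
Element totals:
  C: 4
  H: 4
  O: 1
  S: 1

C4H4OS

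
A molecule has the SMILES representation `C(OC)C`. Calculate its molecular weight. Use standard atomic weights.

Atom tally by fragment:
  CH3OCH2 → C:2 H:5 O:1
  CH3 → C:1 H:3
Element totals:
  C: 3
  H: 8
  O: 1
Molecular formula: C3H8O.
  M = 3(12.011) + 8(1.008) + 15.999
    = 36.033 + 8.064 + 15.999 = 60.096

60.10 g/mol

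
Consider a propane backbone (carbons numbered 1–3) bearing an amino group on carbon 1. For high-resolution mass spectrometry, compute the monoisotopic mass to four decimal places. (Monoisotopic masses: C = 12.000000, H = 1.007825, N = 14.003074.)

59.0735

Atom tally by fragment:
  H2NCH2 → C:1 H:4 N:1
  CH2 → C:1 H:2
  CH3 → C:1 H:3
Element totals:
  C: 3
  H: 9
  N: 1
Molecular formula: C3H9N.
  M = 3(12.0) + 9(1.007825) + 14.003074
    = 36.000000 + 9.070425 + 14.003074 = 59.073499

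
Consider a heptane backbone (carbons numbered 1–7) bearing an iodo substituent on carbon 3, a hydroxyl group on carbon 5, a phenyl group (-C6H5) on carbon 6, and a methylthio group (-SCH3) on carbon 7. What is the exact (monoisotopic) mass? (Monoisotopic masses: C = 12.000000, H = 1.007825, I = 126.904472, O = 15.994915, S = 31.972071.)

Atom tally by fragment:
  CH3 → C:1 H:3
  CH2 → C:1 H:2
  CH(I) → C:1 H:1 I:1
  CH2 → C:1 H:2
  CH(OH) → C:1 H:2 O:1
  CH(C6H5) → C:7 H:6
  CH2SCH3 → C:2 H:5 S:1
Element totals:
  C: 14
  H: 21
  I: 1
  O: 1
  S: 1
Molecular formula: C14H21IOS.
  M = 14(12.0) + 21(1.007825) + 126.904472 + 15.994915 + 31.972071
    = 168.000000 + 21.164325 + 126.904472 + 15.994915 + 31.972071 = 364.035783

364.0358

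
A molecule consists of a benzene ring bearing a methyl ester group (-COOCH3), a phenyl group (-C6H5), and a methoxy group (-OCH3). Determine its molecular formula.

Atom tally by fragment:
  benzene ring core → C:6 H:6
  (− 3 ring H displaced by substituents)
  + COOCH3 → C:2 H:3 O:2
  + C6H5 → C:6 H:5
  + OCH3 → C:1 H:3 O:1
Element totals:
  C: 15
  H: 14
  O: 3

C15H14O3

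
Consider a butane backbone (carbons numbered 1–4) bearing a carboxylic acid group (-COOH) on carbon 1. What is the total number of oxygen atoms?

Atom tally by fragment:
  HOOCCH2 → C:2 H:3 O:2
  CH2 → C:1 H:2
  CH2 → C:1 H:2
  CH3 → C:1 H:3
Element totals:
  C: 5
  H: 10
  O: 2

2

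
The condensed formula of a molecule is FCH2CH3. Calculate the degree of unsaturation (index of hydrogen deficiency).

0

Element totals:
  C: 2
  H: 5
  F: 1
Molecular formula: C2H5F.
DoU = (2C + 2 + N − H − X) / 2 = (2·2 + 2 + 0 − 5 − 1) / 2 = 0.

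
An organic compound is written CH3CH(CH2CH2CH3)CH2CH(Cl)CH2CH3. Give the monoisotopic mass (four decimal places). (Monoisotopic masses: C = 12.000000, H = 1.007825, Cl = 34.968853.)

162.1175

Element totals:
  C: 9
  H: 19
  Cl: 1
Molecular formula: C9H19Cl.
  M = 9(12.0) + 19(1.007825) + 34.968853
    = 108.000000 + 19.148675 + 34.968853 = 162.117528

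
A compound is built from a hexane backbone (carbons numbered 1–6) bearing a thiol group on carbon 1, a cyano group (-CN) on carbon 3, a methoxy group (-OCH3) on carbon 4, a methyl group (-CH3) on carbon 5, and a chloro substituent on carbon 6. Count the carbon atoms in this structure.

Atom tally by fragment:
  HSCH2 → C:1 H:3 S:1
  CH2 → C:1 H:2
  CH(CN) → C:2 H:1 N:1
  CH(OCH3) → C:2 H:4 O:1
  CH(CH3) → C:2 H:4
  CH2Cl → C:1 H:2 Cl:1
Element totals:
  C: 9
  H: 16
  Cl: 1
  N: 1
  O: 1
  S: 1

9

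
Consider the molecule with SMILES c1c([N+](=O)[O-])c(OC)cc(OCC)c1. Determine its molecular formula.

C9H11NO4

Atom tally by fragment:
  benzene ring core → C:6 H:6
  (− 3 ring H displaced by substituents)
  + NO2 → N:1 O:2
  + OCH3 → C:1 H:3 O:1
  + OC2H5 → C:2 H:5 O:1
Element totals:
  C: 9
  H: 11
  N: 1
  O: 4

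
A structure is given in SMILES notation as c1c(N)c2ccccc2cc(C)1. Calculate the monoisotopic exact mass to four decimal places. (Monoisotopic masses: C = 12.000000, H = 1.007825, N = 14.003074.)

157.0891

Atom tally by fragment:
  naphthalene ring system core → C:10 H:8
  (− 2 ring H displaced by substituents)
  + NH2 → N:1 H:2
  + CH3 → C:1 H:3
Element totals:
  C: 11
  H: 11
  N: 1
Molecular formula: C11H11N.
  M = 11(12.0) + 11(1.007825) + 14.003074
    = 132.000000 + 11.086075 + 14.003074 = 157.089149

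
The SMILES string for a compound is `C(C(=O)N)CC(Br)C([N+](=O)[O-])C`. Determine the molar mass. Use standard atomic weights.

239.07 g/mol

Atom tally by fragment:
  H2NOCCH2 → C:2 H:4 O:1 N:1
  CH2 → C:1 H:2
  CH(Br) → C:1 H:1 Br:1
  CH(NO2) → C:1 H:1 N:1 O:2
  CH3 → C:1 H:3
Element totals:
  C: 6
  H: 11
  Br: 1
  N: 2
  O: 3
Molecular formula: C6H11BrN2O3.
  M = 6(12.011) + 11(1.008) + 79.904 + 2(14.007) + 3(15.999)
    = 72.066 + 11.088 + 79.904 + 28.014 + 47.997 = 239.069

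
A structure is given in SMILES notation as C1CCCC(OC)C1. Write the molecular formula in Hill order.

Atom tally by fragment:
  cyclohexane ring core → C:6 H:12
  (− 1 ring H displaced by substituents)
  + OCH3 → C:1 H:3 O:1
Element totals:
  C: 7
  H: 14
  O: 1

C7H14O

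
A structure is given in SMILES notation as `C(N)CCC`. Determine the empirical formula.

C4H11N

Atom tally by fragment:
  H2NCH2 → C:1 H:4 N:1
  CH2 → C:1 H:2
  CH2 → C:1 H:2
  CH3 → C:1 H:3
Element totals:
  C: 4
  H: 11
  N: 1
Molecular formula: C4H11N.
gcd of subscripts (4, 11, 1) = 1, so the empirical formula equals the molecular formula.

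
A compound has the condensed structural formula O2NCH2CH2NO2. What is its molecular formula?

Atom tally by fragment:
  O2NCH2 → C:1 H:2 N:1 O:2
  CH2NO2 → C:1 H:2 N:1 O:2
Element totals:
  C: 2
  H: 4
  N: 2
  O: 4

C2H4N2O4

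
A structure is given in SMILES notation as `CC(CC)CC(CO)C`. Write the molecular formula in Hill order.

Atom tally by fragment:
  CH3 → C:1 H:3
  CH(C2H5) → C:3 H:6
  CH2 → C:1 H:2
  CH(CH2OH) → C:2 H:4 O:1
  CH3 → C:1 H:3
Element totals:
  C: 8
  H: 18
  O: 1

C8H18O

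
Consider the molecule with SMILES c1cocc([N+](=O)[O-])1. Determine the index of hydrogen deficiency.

Atom tally by fragment:
  furan ring core → C:4 H:4 O:1
  (− 1 ring H displaced by substituents)
  + NO2 → N:1 O:2
Element totals:
  C: 4
  H: 3
  N: 1
  O: 3
Molecular formula: C4H3NO3.
DoU = (2C + 2 + N − H − X) / 2 = (2·4 + 2 + 1 − 3 − 0) / 2 = 4.

4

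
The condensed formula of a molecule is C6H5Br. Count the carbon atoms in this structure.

6

Atom tally by fragment:
  benzene ring core → C:6 H:6
  (− 1 ring H displaced by substituents)
  + Br → Br:1
Element totals:
  C: 6
  H: 5
  Br: 1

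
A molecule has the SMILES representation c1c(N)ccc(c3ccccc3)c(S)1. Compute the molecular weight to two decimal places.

201.29 g/mol

Atom tally by fragment:
  benzene ring core → C:6 H:6
  (− 3 ring H displaced by substituents)
  + NH2 → N:1 H:2
  + C6H5 → C:6 H:5
  + SH → S:1 H:1
Element totals:
  C: 12
  H: 11
  N: 1
  S: 1
Molecular formula: C12H11NS.
  M = 12(12.011) + 11(1.008) + 14.007 + 32.06
    = 144.132 + 11.088 + 14.007 + 32.060 = 201.287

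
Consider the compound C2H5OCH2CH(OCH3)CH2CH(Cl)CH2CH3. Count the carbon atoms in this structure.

Atom tally by fragment:
  C2H5OCH2 → C:3 H:7 O:1
  CH(OCH3) → C:2 H:4 O:1
  CH2 → C:1 H:2
  CH(Cl) → C:1 H:1 Cl:1
  CH2 → C:1 H:2
  CH3 → C:1 H:3
Element totals:
  C: 9
  H: 19
  Cl: 1
  O: 2

9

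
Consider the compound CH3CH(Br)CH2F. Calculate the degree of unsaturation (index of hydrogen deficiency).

0

Atom tally by fragment:
  CH3 → C:1 H:3
  CH(Br) → C:1 H:1 Br:1
  CH2F → C:1 H:2 F:1
Element totals:
  C: 3
  H: 6
  Br: 1
  F: 1
Molecular formula: C3H6BrF.
DoU = (2C + 2 + N − H − X) / 2 = (2·3 + 2 + 0 − 6 − 2) / 2 = 0.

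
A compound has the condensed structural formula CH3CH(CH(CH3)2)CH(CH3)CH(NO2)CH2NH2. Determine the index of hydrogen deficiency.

1

Atom tally by fragment:
  CH3 → C:1 H:3
  CH(CH(CH3)2) → C:4 H:8
  CH(CH3) → C:2 H:4
  CH(NO2) → C:1 H:1 N:1 O:2
  CH2NH2 → C:1 H:4 N:1
Element totals:
  C: 9
  H: 20
  N: 2
  O: 2
Molecular formula: C9H20N2O2.
DoU = (2C + 2 + N − H − X) / 2 = (2·9 + 2 + 2 − 20 − 0) / 2 = 1.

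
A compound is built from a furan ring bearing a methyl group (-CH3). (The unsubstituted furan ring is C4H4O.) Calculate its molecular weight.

Atom tally by fragment:
  furan ring core → C:4 H:4 O:1
  (− 1 ring H displaced by substituents)
  + CH3 → C:1 H:3
Element totals:
  C: 5
  H: 6
  O: 1
Molecular formula: C5H6O.
  M = 5(12.011) + 6(1.008) + 15.999
    = 60.055 + 6.048 + 15.999 = 82.102

82.10 g/mol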